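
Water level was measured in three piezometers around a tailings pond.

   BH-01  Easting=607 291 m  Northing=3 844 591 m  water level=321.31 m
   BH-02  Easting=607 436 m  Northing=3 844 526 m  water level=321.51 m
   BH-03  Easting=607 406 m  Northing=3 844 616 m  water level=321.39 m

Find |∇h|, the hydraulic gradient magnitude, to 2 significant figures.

0.0014

With h = a·x + b·y + c and BH-01 as origin, the differences give:
  145·a + (-65)·b = +0.20
  115·a + 25·b = +0.08
Eliminate b (×25 and ×(-65), subtract): 11100·a = 10.200 → a = ∂h/∂x = +0.0009189
Back-substitute: b = ∂h/∂y = -0.001027.
|∇h| = √(0.0009189² + -0.001027²) = 0.001378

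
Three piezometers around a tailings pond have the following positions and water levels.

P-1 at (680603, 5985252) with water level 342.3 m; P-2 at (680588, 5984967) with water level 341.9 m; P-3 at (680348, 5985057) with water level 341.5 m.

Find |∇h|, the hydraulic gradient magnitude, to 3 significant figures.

With h = a·x + b·y + c and P-1 as origin, the differences give:
  (-15)·a + (-285)·b = -0.4
  (-255)·a + (-195)·b = -0.8
Eliminate b (×(-195) and ×(-285), subtract): -69750·a = -150.00 → a = ∂h/∂x = +0.002151
Back-substitute: b = ∂h/∂y = +0.001290.
|∇h| = √(0.002151² + 0.001290²) = 0.002508

0.00251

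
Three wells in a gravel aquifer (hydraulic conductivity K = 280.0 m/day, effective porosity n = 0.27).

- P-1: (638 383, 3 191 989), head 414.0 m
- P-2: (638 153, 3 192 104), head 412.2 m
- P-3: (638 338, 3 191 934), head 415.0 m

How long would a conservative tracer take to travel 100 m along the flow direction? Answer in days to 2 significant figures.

With h = a·x + b·y + c and P-1 as origin, the differences give:
  (-230)·a + 115·b = -1.8
  (-45)·a + (-55)·b = +1.0
Eliminate b (×(-55) and ×115, subtract): 17825·a = -16.00 → a = ∂h/∂x = -0.0008976
Back-substitute: b = ∂h/∂y = -0.01745.
|∇h| = √(-0.0008976² + -0.01745²) = 0.01747
Seepage velocity v = K·i/n = 280.0 × 0.01747 / 0.27 = 18.12 m/day.
t = 100 / 18.12 = 5.519 days.

5.5 days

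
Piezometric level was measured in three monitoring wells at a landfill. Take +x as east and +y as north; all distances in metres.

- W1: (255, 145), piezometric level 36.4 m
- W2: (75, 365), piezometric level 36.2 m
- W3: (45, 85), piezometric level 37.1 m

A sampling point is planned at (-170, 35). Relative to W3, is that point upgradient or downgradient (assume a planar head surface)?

upgradient

Taking W1 as reference: W2−W1 = (-180, 220, -0.2); W3−W1 = (-210, -60, +0.7).
Determinant of the coordinate differences = (-180)·(-60) − (-210)·220 = 57000.
∂h/∂x = [(-0.2)·(-60) − (+0.7)·220] / 57000 = -0.002491
∂h/∂y = [(-180)·(+0.7) − (-210)·(-0.2)] / 57000 = -0.002947
Head at (-170, 35) = 36.4 + (-0.002491)·(-425) + (-0.002947)·(-110) = 37.78 m.
That is higher than the 37.1 m at W3, so the point is upgradient.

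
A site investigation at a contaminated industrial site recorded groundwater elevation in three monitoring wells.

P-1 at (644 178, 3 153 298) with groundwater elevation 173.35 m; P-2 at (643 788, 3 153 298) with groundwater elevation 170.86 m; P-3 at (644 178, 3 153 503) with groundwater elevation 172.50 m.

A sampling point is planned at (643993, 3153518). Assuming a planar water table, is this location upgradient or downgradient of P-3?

downgradient

∂h/∂x = (170.86 − 173.35) / (643788 − 644178) = +0.006385
∂h/∂y = (172.50 − 173.35) / (3153503 − 3153298) = -0.004146
Head at (643993, 3153518) = 173.35 + (+0.006385)·(-185) + (-0.004146)·(220) = 171.26 m.
That is lower than the 172.50 m at P-3, so the point is downgradient.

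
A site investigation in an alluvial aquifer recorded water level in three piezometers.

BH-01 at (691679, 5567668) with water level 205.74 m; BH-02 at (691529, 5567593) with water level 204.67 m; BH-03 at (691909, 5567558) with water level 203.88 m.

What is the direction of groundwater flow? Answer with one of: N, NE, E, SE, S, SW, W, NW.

S

With h = a·x + b·y + c and BH-01 as origin, the differences give:
  (-150)·a + (-75)·b = -1.07
  230·a + (-110)·b = -1.86
Eliminate b (×(-110) and ×(-75), subtract): 33750·a = -21.800 → a = ∂h/∂x = -0.0006459
Back-substitute: b = ∂h/∂y = +0.01556.
Flow = −∇h = (+0.0006459 east, -0.01556 north), which points south.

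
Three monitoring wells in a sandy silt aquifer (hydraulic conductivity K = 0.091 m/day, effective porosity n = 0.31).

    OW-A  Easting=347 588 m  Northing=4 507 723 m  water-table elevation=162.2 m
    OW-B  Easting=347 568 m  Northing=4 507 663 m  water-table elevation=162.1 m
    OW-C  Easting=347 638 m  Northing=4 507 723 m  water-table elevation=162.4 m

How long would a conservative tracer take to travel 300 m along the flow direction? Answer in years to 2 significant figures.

Three-point gradient (reference OW-A): Δ to OW-B = (-20, -60, -0.1), Δ to OW-C = (50, 0, +0.2).
∂h/∂x = +0.004000, ∂h/∂y = +0.0003333 (det = 3000).
|∇h| = √(0.004000² + 0.0003333²) = 0.004014
Seepage velocity v = K·i/n = 0.091 × 0.004014 / 0.31 = 0.001178 m/day.
t = 300 / 0.001178 = 2.547e+05 days = 697 years.

700 years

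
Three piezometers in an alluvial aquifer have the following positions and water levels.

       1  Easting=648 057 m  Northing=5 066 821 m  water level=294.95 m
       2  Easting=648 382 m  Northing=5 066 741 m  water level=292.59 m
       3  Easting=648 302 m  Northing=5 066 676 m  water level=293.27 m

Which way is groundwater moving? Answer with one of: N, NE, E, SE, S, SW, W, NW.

With h = a·x + b·y + c and 1 as origin, the differences give:
  325·a + (-80)·b = -2.36
  245·a + (-145)·b = -1.68
Eliminate b (×(-145) and ×(-80), subtract): -27525·a = 207.800 → a = ∂h/∂x = -0.007550
Back-substitute: b = ∂h/∂y = -0.001170.
Flow = −∇h = (+0.007550 east, +0.001170 north), which points east.

E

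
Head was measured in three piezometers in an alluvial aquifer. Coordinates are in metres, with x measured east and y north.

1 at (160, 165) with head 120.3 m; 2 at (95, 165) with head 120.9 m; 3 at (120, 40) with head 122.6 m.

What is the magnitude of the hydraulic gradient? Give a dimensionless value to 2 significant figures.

Differences from 1: to 2 (Δx, Δy, Δh) = (-65, 0, +0.6); to 3 = (-40, -125, +2.3).
Determinant of the coordinate differences = (-65)·(-125) − (-40)·0 = 8125.
∂h/∂x = [(+0.6)·(-125) − (+2.3)·0] / 8125 = -0.009231
∂h/∂y = [(-65)·(+2.3) − (-40)·(+0.6)] / 8125 = -0.01545
|∇h| = √(-0.009231² + -0.01545²) = 0.018

0.018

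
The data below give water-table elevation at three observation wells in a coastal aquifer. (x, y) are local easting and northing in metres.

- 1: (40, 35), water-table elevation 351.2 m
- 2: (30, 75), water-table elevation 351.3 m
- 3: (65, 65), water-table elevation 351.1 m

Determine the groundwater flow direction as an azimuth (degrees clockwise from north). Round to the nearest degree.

102°

Taking 1 as reference: 2−1 = (-10, 40, +0.1); 3−1 = (25, 30, -0.1).
Determinant of the coordinate differences = (-10)·30 − 25·40 = -1300.
∂h/∂x = [(+0.1)·30 − (-0.1)·40] / -1300 = -0.005385
∂h/∂y = [(-10)·(-0.1) − 25·(+0.1)] / -1300 = +0.001154
Flow direction (−∇h) has components (+0.005385 E, -0.001154 N).
Azimuth = atan2(E, N) = atan2(+0.005385, -0.001154) = 102.1° ≈ 102°.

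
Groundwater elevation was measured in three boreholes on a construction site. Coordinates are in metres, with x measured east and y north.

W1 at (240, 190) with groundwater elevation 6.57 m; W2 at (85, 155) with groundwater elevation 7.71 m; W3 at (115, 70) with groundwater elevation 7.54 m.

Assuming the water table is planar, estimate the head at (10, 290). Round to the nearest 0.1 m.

Differences from W1: to W2 (Δx, Δy, Δh) = (-155, -35, +1.14); to W3 = (-125, -120, +0.97).
Determinant of the coordinate differences = (-155)·(-120) − (-125)·(-35) = 14225.
∂h/∂x = [(+1.14)·(-120) − (+0.97)·(-35)] / 14225 = -0.007230
∂h/∂y = [(-155)·(+0.97) − (-125)·(+1.14)] / 14225 = -0.0005518
h(10, 290) = 6.57 + (-0.007230)·(-230) + (-0.0005518)·(100) = 6.57 +1.663 -0.055 = 8.178 m.

8.2 m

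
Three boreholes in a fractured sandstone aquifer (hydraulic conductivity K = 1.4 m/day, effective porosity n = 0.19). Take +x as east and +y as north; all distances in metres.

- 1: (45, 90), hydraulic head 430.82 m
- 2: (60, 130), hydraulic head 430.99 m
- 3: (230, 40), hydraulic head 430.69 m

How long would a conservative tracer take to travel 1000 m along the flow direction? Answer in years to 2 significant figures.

Three-point gradient (reference 1): Δ to 2 = (15, 40, +0.17), Δ to 3 = (185, -50, -0.13).
∂h/∂x = +0.0004049, ∂h/∂y = +0.004098 (det = -8150).
|∇h| = √(0.0004049² + 0.004098²) = 0.004118
Seepage velocity v = K·i/n = 1.4 × 0.004118 / 0.19 = 0.03034 m/day.
t = 1000 / 0.03034 = 3.296e+04 days = 90.2 years.

90 years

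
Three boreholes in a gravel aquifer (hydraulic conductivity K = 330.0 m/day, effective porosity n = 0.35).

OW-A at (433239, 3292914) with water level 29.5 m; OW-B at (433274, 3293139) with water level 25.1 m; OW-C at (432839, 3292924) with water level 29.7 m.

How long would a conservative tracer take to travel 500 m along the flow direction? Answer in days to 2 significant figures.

Taking OW-A as reference: OW-B−OW-A = (35, 225, -4.4); OW-C−OW-A = (-400, 10, +0.2).
Solve a·Δx + b·Δy = Δh: det = 35·10 − (-400)·225 = 90350.
∂h/∂x = [(-4.4)·10 − (+0.2)·225] / 90350 = -0.0009851
∂h/∂y = [35·(+0.2) − (-400)·(-4.4)] / 90350 = -0.01940
|∇h| = √(-0.0009851² + -0.01940²) = 0.01942
Seepage velocity v = K·i/n = 330.0 × 0.01942 / 0.35 = 18.31 m/day.
t = 500 / 18.31 = 27.31 days.

27 days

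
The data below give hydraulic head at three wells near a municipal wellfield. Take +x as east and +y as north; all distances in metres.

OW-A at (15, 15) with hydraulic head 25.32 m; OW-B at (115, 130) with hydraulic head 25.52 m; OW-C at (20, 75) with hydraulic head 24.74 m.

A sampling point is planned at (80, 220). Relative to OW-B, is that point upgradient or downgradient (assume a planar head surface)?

Taking OW-A as reference: OW-B−OW-A = (100, 115, +0.20); OW-C−OW-A = (5, 60, -0.58).
Determinant of the coordinate differences = 100·60 − 5·115 = 5425.
∂h/∂x = [(+0.20)·60 − (-0.58)·115] / 5425 = +0.01451
∂h/∂y = [100·(-0.58) − 5·(+0.20)] / 5425 = -0.01088
Head at (80, 220) = 25.32 + (+0.01451)·(65) + (-0.01088)·(205) = 24.03 m.
That is lower than the 25.52 m at OW-B, so the point is downgradient.

downgradient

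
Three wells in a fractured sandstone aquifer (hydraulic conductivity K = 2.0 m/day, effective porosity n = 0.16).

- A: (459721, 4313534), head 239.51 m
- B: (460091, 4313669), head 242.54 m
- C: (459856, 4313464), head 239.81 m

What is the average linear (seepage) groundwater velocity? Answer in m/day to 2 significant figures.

0.11 m/day

Differences from A: to B (Δx, Δy, Δh) = (370, 135, +3.03); to C = (135, -70, +0.30).
Solve a·Δx + b·Δy = Δh: det = 370·(-70) − 135·135 = -44125.
∂h/∂x = [(+3.03)·(-70) − (+0.30)·135] / -44125 = +0.005725
∂h/∂y = [370·(+0.30) − 135·(+3.03)] / -44125 = +0.006755
|∇h| = √(0.005725² + 0.006755²) = 0.008855
Seepage velocity v = K·i/n = 2.0 × 0.008855 / 0.16 = 0.1107 m/day.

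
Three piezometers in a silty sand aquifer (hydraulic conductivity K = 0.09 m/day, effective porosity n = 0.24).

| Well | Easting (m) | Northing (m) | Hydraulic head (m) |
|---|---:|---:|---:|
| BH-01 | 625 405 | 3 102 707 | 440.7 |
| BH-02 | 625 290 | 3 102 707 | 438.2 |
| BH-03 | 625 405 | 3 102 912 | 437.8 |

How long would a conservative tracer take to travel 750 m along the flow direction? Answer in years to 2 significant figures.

210 years

∂h/∂x = (438.2 − 440.7) / (625290 − 625405) = +0.02174
∂h/∂y = (437.8 − 440.7) / (3102912 − 3102707) = -0.01415
|∇h| = √(0.02174² + -0.01415²) = 0.02594
Seepage velocity v = K·i/n = 0.09 × 0.02594 / 0.24 = 0.009728 m/day.
t = 750 / 0.009728 = 7.71e+04 days = 211 years.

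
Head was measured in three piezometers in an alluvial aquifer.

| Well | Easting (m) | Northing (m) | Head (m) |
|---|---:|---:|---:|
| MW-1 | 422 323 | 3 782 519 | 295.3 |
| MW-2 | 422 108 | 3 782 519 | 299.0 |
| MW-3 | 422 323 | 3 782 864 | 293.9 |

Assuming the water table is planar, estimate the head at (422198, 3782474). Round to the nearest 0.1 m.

∂h/∂x = (299.0 − 295.3) / (422108 − 422323) = -0.01721
∂h/∂y = (293.9 − 295.3) / (3782864 − 3782519) = -0.004058
h(422198, 3782474) = 295.3 + (-0.01721)·(-125) + (-0.004058)·(-45) = 295.3 +2.151 +0.183 = 297.634 m.

297.6 m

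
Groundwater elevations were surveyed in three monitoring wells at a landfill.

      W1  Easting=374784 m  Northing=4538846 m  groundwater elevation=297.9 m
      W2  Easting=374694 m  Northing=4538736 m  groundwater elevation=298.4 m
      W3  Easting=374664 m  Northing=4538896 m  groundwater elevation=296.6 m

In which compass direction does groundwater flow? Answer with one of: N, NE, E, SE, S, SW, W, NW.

NW

Differences from W1: to W2 (Δx, Δy, Δh) = (-90, -110, +0.5); to W3 = (-120, 50, -1.3).
Solve a·Δx + b·Δy = Δh: det = (-90)·50 − (-120)·(-110) = -17700.
∂h/∂x = [(+0.5)·50 − (-1.3)·(-110)] / -17700 = +0.006667
∂h/∂y = [(-90)·(-1.3) − (-120)·(+0.5)] / -17700 = -0.010000
Flow = −∇h = (-0.006667 east, +0.010000 north), which points northwest.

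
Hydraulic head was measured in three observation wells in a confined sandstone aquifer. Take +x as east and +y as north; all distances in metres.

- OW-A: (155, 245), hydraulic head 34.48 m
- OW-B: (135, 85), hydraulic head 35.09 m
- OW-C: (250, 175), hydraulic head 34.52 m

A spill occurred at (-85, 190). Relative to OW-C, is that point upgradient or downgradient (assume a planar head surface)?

With h = a·x + b·y + c and OW-A as origin, the differences give:
  (-20)·a + (-160)·b = +0.61
  95·a + (-70)·b = +0.04
Eliminate b (×(-70) and ×(-160), subtract): 16600·a = -36.300 → a = ∂h/∂x = -0.002187
Back-substitute: b = ∂h/∂y = -0.003539.
Head at (-85, 190) = 34.48 + (-0.002187)·(-240) + (-0.003539)·(-55) = 35.20 m.
That is higher than the 34.52 m at OW-C, so the point is upgradient.

upgradient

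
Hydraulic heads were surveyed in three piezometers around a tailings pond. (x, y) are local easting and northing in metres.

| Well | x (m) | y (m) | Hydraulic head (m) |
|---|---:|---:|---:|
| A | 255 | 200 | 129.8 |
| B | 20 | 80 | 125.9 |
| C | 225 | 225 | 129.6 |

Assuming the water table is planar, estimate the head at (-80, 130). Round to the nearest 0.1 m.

125.0 m

With h = a·x + b·y + c and A as origin, the differences give:
  (-235)·a + (-120)·b = -3.9
  (-30)·a + 25·b = -0.2
Eliminate b (×25 and ×(-120), subtract): -9475·a = -121.50 → a = ∂h/∂x = +0.01282
Back-substitute: b = ∂h/∂y = +0.007388.
h(-80, 130) = 129.8 + (+0.01282)·(-335) + (+0.007388)·(-70) = 129.8 -4.296 -0.517 = 124.987 m.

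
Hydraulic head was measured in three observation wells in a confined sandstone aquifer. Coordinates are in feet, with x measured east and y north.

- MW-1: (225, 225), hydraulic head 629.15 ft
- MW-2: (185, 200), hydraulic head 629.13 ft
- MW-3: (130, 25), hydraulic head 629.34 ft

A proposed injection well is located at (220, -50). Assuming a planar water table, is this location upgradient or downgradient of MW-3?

Taking MW-1 as reference: MW-2−MW-1 = (-40, -25, -0.02); MW-3−MW-1 = (-95, -200, +0.19).
Solve a·Δx + b·Δy = Δh: det = (-40)·(-200) − (-95)·(-25) = 5625.
∂h/∂x = [(-0.02)·(-200) − (+0.19)·(-25)] / 5625 = +0.001556
∂h/∂y = [(-40)·(+0.19) − (-95)·(-0.02)] / 5625 = -0.001689
Head at (220, -50) = 629.15 + (+0.001556)·(-5) + (-0.001689)·(-275) = 629.61 ft.
That is higher than the 629.34 ft at MW-3, so the point is upgradient.

upgradient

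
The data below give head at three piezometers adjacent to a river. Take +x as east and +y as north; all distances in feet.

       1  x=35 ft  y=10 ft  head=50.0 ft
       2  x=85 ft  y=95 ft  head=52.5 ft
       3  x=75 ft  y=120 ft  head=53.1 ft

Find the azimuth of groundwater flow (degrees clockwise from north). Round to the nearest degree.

192°

Three-point gradient (reference 1): Δ to 2 = (50, 85, +2.5), Δ to 3 = (40, 110, +3.1).
∂h/∂x = +0.005476, ∂h/∂y = +0.02619 (det = 2100).
Flow direction (−∇h) has components (-0.005476 E, -0.02619 N).
Azimuth = atan2(E, N) = atan2(-0.005476, -0.02619) = 191.8° ≈ 192°.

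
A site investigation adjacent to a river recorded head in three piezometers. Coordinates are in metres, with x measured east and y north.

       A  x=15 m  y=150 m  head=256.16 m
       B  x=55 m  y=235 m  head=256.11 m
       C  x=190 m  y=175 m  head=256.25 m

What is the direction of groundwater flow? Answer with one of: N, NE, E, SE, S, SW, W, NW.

With h = a·x + b·y + c and A as origin, the differences give:
  40·a + 85·b = -0.05
  175·a + 25·b = +0.09
Eliminate b (×25 and ×85, subtract): -13875·a = -8.900 → a = ∂h/∂x = +0.0006414
Back-substitute: b = ∂h/∂y = -0.0008901.
Flow = −∇h = (-0.0006414 east, +0.0008901 north), which points northwest.

NW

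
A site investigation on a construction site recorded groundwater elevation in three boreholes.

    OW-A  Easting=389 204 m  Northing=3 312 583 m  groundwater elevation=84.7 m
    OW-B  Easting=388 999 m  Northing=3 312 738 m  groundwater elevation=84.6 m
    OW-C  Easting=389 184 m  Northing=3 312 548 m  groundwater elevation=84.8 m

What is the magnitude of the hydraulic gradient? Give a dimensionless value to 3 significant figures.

0.00248

Taking OW-A as reference: OW-B−OW-A = (-205, 155, -0.1); OW-C−OW-A = (-20, -35, +0.1).
Solve a·Δx + b·Δy = Δh: det = (-205)·(-35) − (-20)·155 = 10275.
∂h/∂x = [(-0.1)·(-35) − (+0.1)·155] / 10275 = -0.001168
∂h/∂y = [(-205)·(+0.1) − (-20)·(-0.1)] / 10275 = -0.002190
|∇h| = √(-0.001168² + -0.002190²) = 0.002482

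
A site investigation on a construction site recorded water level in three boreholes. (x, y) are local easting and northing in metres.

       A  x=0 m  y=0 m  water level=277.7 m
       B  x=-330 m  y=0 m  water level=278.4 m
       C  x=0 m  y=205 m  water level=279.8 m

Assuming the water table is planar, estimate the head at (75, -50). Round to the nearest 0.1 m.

∂h/∂x = (278.4 − 277.7) / (-330 − 0) = -0.002121
∂h/∂y = (279.8 − 277.7) / (205 − 0) = +0.01024
h(75, -50) = 277.7 + (-0.002121)·(75) + (+0.01024)·(-50) = 277.7 -0.159 -0.512 = 277.029 m.

277.0 m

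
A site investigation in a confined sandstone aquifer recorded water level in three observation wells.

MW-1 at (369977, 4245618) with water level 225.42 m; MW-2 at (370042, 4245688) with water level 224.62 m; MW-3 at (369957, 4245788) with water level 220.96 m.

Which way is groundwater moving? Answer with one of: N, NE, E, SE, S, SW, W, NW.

NW

Differences from MW-1: to MW-2 (Δx, Δy, Δh) = (65, 70, -0.80); to MW-3 = (-20, 170, -4.46).
Solve a·Δx + b·Δy = Δh: det = 65·170 − (-20)·70 = 12450.
∂h/∂x = [(-0.80)·170 − (-4.46)·70] / 12450 = +0.01415
∂h/∂y = [65·(-4.46) − (-20)·(-0.80)] / 12450 = -0.02457
Flow = −∇h = (-0.01415 east, +0.02457 north), which points northwest.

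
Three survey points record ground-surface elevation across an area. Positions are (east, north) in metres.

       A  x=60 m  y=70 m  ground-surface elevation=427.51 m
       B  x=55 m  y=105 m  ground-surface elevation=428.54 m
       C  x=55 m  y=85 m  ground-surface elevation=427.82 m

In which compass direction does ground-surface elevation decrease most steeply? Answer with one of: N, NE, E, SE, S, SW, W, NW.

SW

Taking A as reference: B−A = (-5, 35, +1.03); C−A = (-5, 15, +0.31).
Determinant of the coordinate differences = (-5)·15 − (-5)·35 = 100.
∂z/∂x = [(+1.03)·15 − (+0.31)·35] / 100 = +0.04600
∂z/∂y = [(-5)·(+0.31) − (-5)·(+1.03)] / 100 = +0.03600
Steepest decrease is along −∇f = (-0.04600 E, -0.03600 N) → southwest.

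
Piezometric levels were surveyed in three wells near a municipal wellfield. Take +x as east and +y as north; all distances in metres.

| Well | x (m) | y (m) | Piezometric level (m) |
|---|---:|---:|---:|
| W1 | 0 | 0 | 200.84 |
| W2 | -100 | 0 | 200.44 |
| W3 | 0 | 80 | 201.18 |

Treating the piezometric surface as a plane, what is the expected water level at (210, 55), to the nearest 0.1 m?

∂h/∂x = (200.44 − 200.84) / (-100 − 0) = +0.004000
∂h/∂y = (201.18 − 200.84) / (80 − 0) = +0.004250
h(210, 55) = 200.84 + (+0.004000)·(210) + (+0.004250)·(55) = 200.84 +0.840 +0.234 = 201.914 m.

201.9 m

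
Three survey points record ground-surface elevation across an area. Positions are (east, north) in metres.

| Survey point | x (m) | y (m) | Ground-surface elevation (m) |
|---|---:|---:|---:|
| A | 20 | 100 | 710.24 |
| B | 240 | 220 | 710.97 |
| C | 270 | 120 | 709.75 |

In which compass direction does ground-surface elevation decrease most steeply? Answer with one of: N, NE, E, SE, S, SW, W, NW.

S

Differences from A: to B (Δx, Δy, Δh) = (220, 120, +0.73); to C = (250, 20, -0.49).
Determinant of the coordinate differences = 220·20 − 250·120 = -25600.
∂z/∂x = [(+0.73)·20 − (-0.49)·120] / -25600 = -0.002867
∂z/∂y = [220·(-0.49) − 250·(+0.73)] / -25600 = +0.01134
Steepest decrease is along −∇f = (+0.002867 E, -0.01134 N) → south.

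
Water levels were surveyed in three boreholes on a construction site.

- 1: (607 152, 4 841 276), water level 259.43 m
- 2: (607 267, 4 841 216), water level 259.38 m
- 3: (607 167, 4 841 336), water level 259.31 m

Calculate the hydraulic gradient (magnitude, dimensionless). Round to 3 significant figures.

0.00212

Differences from 1: to 2 (Δx, Δy, Δh) = (115, -60, -0.05); to 3 = (15, 60, -0.12).
Determinant of the coordinate differences = 115·60 − 15·(-60) = 7800.
∂h/∂x = [(-0.05)·60 − (-0.12)·(-60)] / 7800 = -0.001308
∂h/∂y = [115·(-0.12) − 15·(-0.05)] / 7800 = -0.001673
|∇h| = √(-0.001308² + -0.001673²) = 0.002124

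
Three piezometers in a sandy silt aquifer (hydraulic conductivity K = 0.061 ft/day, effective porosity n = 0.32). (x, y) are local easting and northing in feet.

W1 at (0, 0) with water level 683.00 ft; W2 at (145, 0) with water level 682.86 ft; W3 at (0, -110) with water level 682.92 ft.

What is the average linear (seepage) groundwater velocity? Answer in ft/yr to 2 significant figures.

∂h/∂x = (682.86 − 683.00) / (145 − 0) = -0.0009655
∂h/∂y = (682.92 − 683.00) / (-110 − 0) = +0.0007273
|∇h| = √(-0.0009655² + 0.0007273²) = 0.001209
Seepage velocity v = K·i/n = 0.061 × 0.001209 / 0.32 = 0.0002305 ft/day = 0.08419 ft/yr.

0.084 ft/yr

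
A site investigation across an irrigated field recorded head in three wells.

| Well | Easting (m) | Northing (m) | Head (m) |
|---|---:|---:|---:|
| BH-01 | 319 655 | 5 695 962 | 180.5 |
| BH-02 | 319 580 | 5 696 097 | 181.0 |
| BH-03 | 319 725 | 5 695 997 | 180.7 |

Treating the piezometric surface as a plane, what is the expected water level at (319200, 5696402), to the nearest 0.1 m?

Taking BH-01 as reference: BH-02−BH-01 = (-75, 135, +0.5); BH-03−BH-01 = (70, 35, +0.2).
Determinant of the coordinate differences = (-75)·35 − 70·135 = -12075.
∂h/∂x = [(+0.5)·35 − (+0.2)·135] / -12075 = +0.0007867
∂h/∂y = [(-75)·(+0.2) − 70·(+0.5)] / -12075 = +0.004141
h(319200, 5696402) = 180.5 + (+0.0007867)·(-455) + (+0.004141)·(440) = 180.5 -0.358 +1.822 = 181.964 m.

182.0 m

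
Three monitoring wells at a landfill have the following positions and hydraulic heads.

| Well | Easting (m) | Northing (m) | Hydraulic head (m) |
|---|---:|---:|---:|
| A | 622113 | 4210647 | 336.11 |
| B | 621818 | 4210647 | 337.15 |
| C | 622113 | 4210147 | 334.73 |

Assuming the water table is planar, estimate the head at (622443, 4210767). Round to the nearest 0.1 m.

∂h/∂x = (337.15 − 336.11) / (621818 − 622113) = -0.003525
∂h/∂y = (334.73 − 336.11) / (4210147 − 4210647) = +0.002760
h(622443, 4210767) = 336.11 + (-0.003525)·(330) + (+0.002760)·(120) = 336.11 -1.163 +0.331 = 335.278 m.

335.3 m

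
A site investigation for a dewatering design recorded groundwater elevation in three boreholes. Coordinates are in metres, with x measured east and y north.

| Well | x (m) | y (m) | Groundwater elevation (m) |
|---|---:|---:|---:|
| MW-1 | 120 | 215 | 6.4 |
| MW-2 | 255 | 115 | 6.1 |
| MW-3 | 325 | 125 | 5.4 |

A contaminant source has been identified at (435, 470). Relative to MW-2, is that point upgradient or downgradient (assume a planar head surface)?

downgradient

Differences from MW-1: to MW-2 (Δx, Δy, Δh) = (135, -100, -0.3); to MW-3 = (205, -90, -1.0).
Solve a·Δx + b·Δy = Δh: det = 135·(-90) − 205·(-100) = 8350.
∂h/∂x = [(-0.3)·(-90) − (-1.0)·(-100)] / 8350 = -0.008743
∂h/∂y = [135·(-1.0) − 205·(-0.3)] / 8350 = -0.008802
Head at (435, 470) = 6.4 + (-0.008743)·(315) + (-0.008802)·(255) = 1.40 m.
That is lower than the 6.1 m at MW-2, so the point is downgradient.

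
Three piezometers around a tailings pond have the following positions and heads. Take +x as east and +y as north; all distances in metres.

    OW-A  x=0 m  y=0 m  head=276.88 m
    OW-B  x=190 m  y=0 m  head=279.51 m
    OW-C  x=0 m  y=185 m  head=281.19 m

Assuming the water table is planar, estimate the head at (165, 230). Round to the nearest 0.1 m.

284.5 m

∂h/∂x = (279.51 − 276.88) / (190 − 0) = +0.01384
∂h/∂y = (281.19 − 276.88) / (185 − 0) = +0.02330
h(165, 230) = 276.88 + (+0.01384)·(165) + (+0.02330)·(230) = 276.88 +2.284 +5.358 = 284.522 m.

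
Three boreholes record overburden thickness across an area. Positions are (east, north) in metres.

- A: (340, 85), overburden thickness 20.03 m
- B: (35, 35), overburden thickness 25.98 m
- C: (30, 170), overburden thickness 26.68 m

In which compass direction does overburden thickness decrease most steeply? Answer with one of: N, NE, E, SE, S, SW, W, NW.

E

Taking A as reference: B−A = (-305, -50, +5.95); C−A = (-310, 85, +6.65).
Determinant of the coordinate differences = (-305)·85 − (-310)·(-50) = -41425.
∂d/∂x = [(+5.95)·85 − (+6.65)·(-50)] / -41425 = -0.02024
∂d/∂y = [(-305)·(+6.65) − (-310)·(+5.95)] / -41425 = +0.004436
Steepest decrease is along −∇f = (+0.02024 E, -0.004436 N) → east.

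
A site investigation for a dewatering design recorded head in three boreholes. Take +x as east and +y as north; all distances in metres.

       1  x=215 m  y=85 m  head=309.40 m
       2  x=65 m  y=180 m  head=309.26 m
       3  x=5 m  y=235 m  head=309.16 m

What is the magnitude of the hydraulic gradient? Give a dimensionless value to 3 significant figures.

Taking 1 as reference: 2−1 = (-150, 95, -0.14); 3−1 = (-210, 150, -0.24).
Solve a·Δx + b·Δy = Δh: det = (-150)·150 − (-210)·95 = -2550.
∂h/∂x = [(-0.14)·150 − (-0.24)·95] / -2550 = -0.0007059
∂h/∂y = [(-150)·(-0.24) − (-210)·(-0.14)] / -2550 = -0.002588
|∇h| = √(-0.0007059² + -0.002588²) = 0.002683

0.00268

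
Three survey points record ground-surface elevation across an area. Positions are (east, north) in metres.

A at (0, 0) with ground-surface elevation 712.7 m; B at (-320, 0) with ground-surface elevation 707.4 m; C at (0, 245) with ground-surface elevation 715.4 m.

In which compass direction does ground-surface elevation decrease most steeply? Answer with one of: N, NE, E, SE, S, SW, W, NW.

SW

∂z/∂x = (707.4 − 712.7) / (-320 − 0) = +0.01656
∂z/∂y = (715.4 − 712.7) / (245 − 0) = +0.01102
Steepest decrease is along −∇f = (-0.01656 E, -0.01102 N) → southwest.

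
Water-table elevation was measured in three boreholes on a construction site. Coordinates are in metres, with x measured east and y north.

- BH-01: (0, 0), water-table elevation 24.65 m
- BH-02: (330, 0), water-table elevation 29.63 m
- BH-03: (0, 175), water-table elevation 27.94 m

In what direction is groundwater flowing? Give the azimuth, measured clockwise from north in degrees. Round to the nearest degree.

∂h/∂x = (29.63 − 24.65) / (330 − 0) = +0.01509
∂h/∂y = (27.94 − 24.65) / (175 − 0) = +0.01880
Flow direction (−∇h) has components (-0.01509 E, -0.01880 N).
Azimuth = atan2(E, N) = atan2(-0.01509, -0.01880) = 218.8° ≈ 219°.

219°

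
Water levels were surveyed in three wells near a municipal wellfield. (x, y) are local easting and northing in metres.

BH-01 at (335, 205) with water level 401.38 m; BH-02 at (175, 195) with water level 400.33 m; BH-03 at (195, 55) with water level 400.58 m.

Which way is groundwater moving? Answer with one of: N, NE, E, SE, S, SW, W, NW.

W

Differences from BH-01: to BH-02 (Δx, Δy, Δh) = (-160, -10, -1.05); to BH-03 = (-140, -150, -0.80).
Solve a·Δx + b·Δy = Δh: det = (-160)·(-150) − (-140)·(-10) = 22600.
∂h/∂x = [(-1.05)·(-150) − (-0.80)·(-10)] / 22600 = +0.006615
∂h/∂y = [(-160)·(-0.80) − (-140)·(-1.05)] / 22600 = -0.0008407
Flow = −∇h = (-0.006615 east, +0.0008407 north), which points west.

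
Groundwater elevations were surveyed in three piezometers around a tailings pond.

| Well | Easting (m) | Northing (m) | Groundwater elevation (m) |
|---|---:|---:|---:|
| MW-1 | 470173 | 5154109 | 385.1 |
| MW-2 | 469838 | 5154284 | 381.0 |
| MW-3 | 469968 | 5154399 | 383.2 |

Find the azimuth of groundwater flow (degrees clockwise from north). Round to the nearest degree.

257°

Taking MW-1 as reference: MW-2−MW-1 = (-335, 175, -4.1); MW-3−MW-1 = (-205, 290, -1.9).
Determinant of the coordinate differences = (-335)·290 − (-205)·175 = -61275.
∂h/∂x = [(-4.1)·290 − (-1.9)·175] / -61275 = +0.01398
∂h/∂y = [(-335)·(-1.9) − (-205)·(-4.1)] / -61275 = +0.003329
Flow direction (−∇h) has components (-0.01398 E, -0.003329 N).
Azimuth = atan2(E, N) = atan2(-0.01398, -0.003329) = 256.6° ≈ 257°.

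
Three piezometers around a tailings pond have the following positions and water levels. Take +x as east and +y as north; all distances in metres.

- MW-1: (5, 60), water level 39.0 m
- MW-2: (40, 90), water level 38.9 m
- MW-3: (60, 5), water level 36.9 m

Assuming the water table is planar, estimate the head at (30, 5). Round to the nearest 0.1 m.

Taking MW-1 as reference: MW-2−MW-1 = (35, 30, -0.1); MW-3−MW-1 = (55, -55, -2.1).
Solve a·Δx + b·Δy = Δh: det = 35·(-55) − 55·30 = -3575.
∂h/∂x = [(-0.1)·(-55) − (-2.1)·30] / -3575 = -0.01916
∂h/∂y = [35·(-2.1) − 55·(-0.1)] / -3575 = +0.01902
h(30, 5) = 39.0 + (-0.01916)·(25) + (+0.01902)·(-55) = 39.0 -0.479 -1.046 = 37.475 m.

37.5 m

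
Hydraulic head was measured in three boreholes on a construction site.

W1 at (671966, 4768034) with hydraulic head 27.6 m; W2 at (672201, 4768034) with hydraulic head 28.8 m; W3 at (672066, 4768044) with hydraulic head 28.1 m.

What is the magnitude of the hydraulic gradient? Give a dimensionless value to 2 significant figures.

Differences from W1: to W2 (Δx, Δy, Δh) = (235, 0, +1.2); to W3 = (100, 10, +0.5).
Solve a·Δx + b·Δy = Δh: det = 235·10 − 100·0 = 2350.
∂h/∂x = [(+1.2)·10 − (+0.5)·0] / 2350 = +0.005106
∂h/∂y = [235·(+0.5) − 100·(+1.2)] / 2350 = -0.001064
|∇h| = √(0.005106² + -0.001064²) = 0.005216

0.0052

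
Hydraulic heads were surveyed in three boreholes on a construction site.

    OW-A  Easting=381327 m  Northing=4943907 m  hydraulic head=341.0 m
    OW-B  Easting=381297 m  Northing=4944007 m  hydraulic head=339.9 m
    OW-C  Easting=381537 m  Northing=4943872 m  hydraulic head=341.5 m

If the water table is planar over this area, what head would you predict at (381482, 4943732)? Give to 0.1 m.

Three-point gradient (reference OW-A): Δ to OW-B = (-30, 100, -1.1), Δ to OW-C = (210, -35, +0.5).
∂h/∂x = +0.0005764, ∂h/∂y = -0.01083 (det = -19950).
h(381482, 4943732) = 341.0 + (+0.0005764)·(155) + (-0.01083)·(-175) = 341.0 +0.089 +1.895 = 342.984 m.

343.0 m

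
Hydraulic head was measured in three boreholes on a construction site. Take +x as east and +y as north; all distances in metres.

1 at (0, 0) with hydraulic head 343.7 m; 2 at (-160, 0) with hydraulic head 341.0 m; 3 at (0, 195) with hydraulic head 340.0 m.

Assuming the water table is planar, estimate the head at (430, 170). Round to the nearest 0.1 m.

∂h/∂x = (341.0 − 343.7) / (-160 − 0) = +0.01687
∂h/∂y = (340.0 − 343.7) / (195 − 0) = -0.01897
h(430, 170) = 343.7 + (+0.01687)·(430) + (-0.01897)·(170) = 343.7 +7.256 -3.226 = 347.731 m.

347.7 m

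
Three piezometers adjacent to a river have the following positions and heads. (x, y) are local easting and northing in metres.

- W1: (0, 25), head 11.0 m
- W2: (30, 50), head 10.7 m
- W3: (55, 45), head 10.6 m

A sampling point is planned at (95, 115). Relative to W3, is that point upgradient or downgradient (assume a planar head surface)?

With h = a·x + b·y + c and W1 as origin, the differences give:
  30·a + 25·b = -0.3
  55·a + 20·b = -0.4
Eliminate b (×20 and ×25, subtract): -775·a = 4.00 → a = ∂h/∂x = -0.005161
Back-substitute: b = ∂h/∂y = -0.005806.
Head at (95, 115) = 11.0 + (-0.005161)·(95) + (-0.005806)·(90) = 9.99 m.
That is lower than the 10.6 m at W3, so the point is downgradient.

downgradient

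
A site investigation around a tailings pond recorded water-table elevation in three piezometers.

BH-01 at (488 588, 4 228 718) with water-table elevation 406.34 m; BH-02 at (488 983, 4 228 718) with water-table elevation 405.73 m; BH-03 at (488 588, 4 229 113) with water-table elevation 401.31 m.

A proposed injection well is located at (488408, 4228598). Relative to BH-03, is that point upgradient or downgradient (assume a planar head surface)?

upgradient

∂h/∂x = (405.73 − 406.34) / (488983 − 488588) = -0.001544
∂h/∂y = (401.31 − 406.34) / (4229113 − 4228718) = -0.01273
Head at (488408, 4228598) = 406.34 + (-0.001544)·(-180) + (-0.01273)·(-120) = 408.15 m.
That is higher than the 401.31 m at BH-03, so the point is upgradient.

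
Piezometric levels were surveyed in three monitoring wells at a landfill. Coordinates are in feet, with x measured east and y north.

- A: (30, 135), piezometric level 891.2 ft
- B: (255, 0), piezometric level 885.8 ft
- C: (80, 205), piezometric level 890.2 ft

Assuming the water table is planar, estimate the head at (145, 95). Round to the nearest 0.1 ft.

888.5 ft

Differences from A: to B (Δx, Δy, Δh) = (225, -135, -5.4); to C = (50, 70, -1.0).
Solve a·Δx + b·Δy = Δh: det = 225·70 − 50·(-135) = 22500.
∂h/∂x = [(-5.4)·70 − (-1.0)·(-135)] / 22500 = -0.02280
∂h/∂y = [225·(-1.0) − 50·(-5.4)] / 22500 = +0.002000
h(145, 95) = 891.2 + (-0.02280)·(115) + (+0.002000)·(-40) = 891.2 -2.622 -0.080 = 888.498 ft.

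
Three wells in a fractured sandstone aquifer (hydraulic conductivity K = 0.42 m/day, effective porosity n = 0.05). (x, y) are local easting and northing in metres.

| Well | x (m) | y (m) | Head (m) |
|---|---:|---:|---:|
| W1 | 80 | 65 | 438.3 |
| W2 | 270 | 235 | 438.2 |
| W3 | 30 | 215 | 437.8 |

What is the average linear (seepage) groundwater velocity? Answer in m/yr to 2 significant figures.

With h = a·x + b·y + c and W1 as origin, the differences give:
  190·a + 170·b = -0.1
  (-50)·a + 150·b = -0.5
Eliminate b (×150 and ×170, subtract): 37000·a = 70.00 → a = ∂h/∂x = +0.001892
Back-substitute: b = ∂h/∂y = -0.002703.
|∇h| = √(0.001892² + -0.002703²) = 0.003299
Seepage velocity v = K·i/n = 0.42 × 0.003299 / 0.05 = 0.02771 m/day = 10.12 m/yr.

10 m/yr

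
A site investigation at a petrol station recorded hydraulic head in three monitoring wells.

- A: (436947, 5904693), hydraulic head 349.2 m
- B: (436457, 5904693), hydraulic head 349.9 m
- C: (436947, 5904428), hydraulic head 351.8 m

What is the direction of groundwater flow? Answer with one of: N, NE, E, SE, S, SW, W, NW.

∂h/∂x = (349.9 − 349.2) / (436457 − 436947) = -0.001429
∂h/∂y = (351.8 − 349.2) / (5904428 − 5904693) = -0.009811
Flow = −∇h = (+0.001429 east, +0.009811 north), which points north.

N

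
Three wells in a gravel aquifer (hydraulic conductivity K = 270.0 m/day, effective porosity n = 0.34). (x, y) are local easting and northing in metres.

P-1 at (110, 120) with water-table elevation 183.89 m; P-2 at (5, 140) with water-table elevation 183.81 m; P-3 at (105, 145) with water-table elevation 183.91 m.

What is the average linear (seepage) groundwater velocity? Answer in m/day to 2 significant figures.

Taking P-1 as reference: P-2−P-1 = (-105, 20, -0.08); P-3−P-1 = (-5, 25, +0.02).
Determinant of the coordinate differences = (-105)·25 − (-5)·20 = -2525.
∂h/∂x = [(-0.08)·25 − (+0.02)·20] / -2525 = +0.0009505
∂h/∂y = [(-105)·(+0.02) − (-5)·(-0.08)] / -2525 = +0.0009901
|∇h| = √(0.0009505² + 0.0009901²) = 0.001372
Seepage velocity v = K·i/n = 270.0 × 0.001372 / 0.34 = 1.09 m/day.

1.1 m/day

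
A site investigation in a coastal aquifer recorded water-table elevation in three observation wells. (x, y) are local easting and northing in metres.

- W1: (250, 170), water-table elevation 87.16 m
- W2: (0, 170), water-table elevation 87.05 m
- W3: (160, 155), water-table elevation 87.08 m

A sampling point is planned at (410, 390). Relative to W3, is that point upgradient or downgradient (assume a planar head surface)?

upgradient

With h = a·x + b·y + c and W1 as origin, the differences give:
  (-250)·a + 0·b = -0.11
  (-90)·a + (-15)·b = -0.08
Eliminate b (×(-15) and ×0, subtract): 3750·a = 1.650 → a = ∂h/∂x = +0.0004400
Back-substitute: b = ∂h/∂y = +0.002693.
Head at (410, 390) = 87.16 + (+0.0004400)·(160) + (+0.002693)·(220) = 87.82 m.
That is higher than the 87.08 m at W3, so the point is upgradient.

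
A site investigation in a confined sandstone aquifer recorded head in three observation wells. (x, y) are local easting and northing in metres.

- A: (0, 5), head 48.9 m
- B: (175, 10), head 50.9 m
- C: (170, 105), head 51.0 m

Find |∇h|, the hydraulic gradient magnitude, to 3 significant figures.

With h = a·x + b·y + c and A as origin, the differences give:
  175·a + 5·b = +2.0
  170·a + 100·b = +2.1
Eliminate b (×100 and ×5, subtract): 16650·a = 189.50 → a = ∂h/∂x = +0.01138
Back-substitute: b = ∂h/∂y = +0.001652.
|∇h| = √(0.01138² + 0.001652²) = 0.0115

0.0115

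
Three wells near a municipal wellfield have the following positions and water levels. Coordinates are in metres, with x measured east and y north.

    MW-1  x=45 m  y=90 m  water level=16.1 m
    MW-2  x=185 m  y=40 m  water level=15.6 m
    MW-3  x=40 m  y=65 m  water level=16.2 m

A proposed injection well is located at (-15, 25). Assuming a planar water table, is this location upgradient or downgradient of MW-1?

Taking MW-1 as reference: MW-2−MW-1 = (140, -50, -0.5); MW-3−MW-1 = (-5, -25, +0.1).
Solve a·Δx + b·Δy = Δh: det = 140·(-25) − (-5)·(-50) = -3750.
∂h/∂x = [(-0.5)·(-25) − (+0.1)·(-50)] / -3750 = -0.004667
∂h/∂y = [140·(+0.1) − (-5)·(-0.5)] / -3750 = -0.003067
Head at (-15, 25) = 16.1 + (-0.004667)·(-60) + (-0.003067)·(-65) = 16.58 m.
That is higher than the 16.1 m at MW-1, so the point is upgradient.

upgradient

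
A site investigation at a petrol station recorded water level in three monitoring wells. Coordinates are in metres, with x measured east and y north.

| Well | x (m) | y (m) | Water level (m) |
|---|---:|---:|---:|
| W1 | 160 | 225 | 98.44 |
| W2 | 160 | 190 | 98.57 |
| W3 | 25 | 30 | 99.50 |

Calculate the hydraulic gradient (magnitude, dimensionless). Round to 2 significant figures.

Taking W1 as reference: W2−W1 = (0, -35, +0.13); W3−W1 = (-135, -195, +1.06).
Solve a·Δx + b·Δy = Δh: det = 0·(-195) − (-135)·(-35) = -4725.
∂h/∂x = [(+0.13)·(-195) − (+1.06)·(-35)] / -4725 = -0.002487
∂h/∂y = [0·(+1.06) − (-135)·(+0.13)] / -4725 = -0.003714
|∇h| = √(-0.002487² + -0.003714²) = 0.00447

0.0045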